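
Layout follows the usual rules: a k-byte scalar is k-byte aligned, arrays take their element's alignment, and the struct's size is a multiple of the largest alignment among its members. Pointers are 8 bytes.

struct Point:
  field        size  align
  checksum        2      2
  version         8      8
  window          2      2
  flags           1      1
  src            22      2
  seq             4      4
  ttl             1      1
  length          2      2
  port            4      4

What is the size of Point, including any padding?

56 bytes

0..2  checksum  (2B, 2-aligned)
2..8  -- padding (6B)
8..16  version  (8B, 8-aligned)
16..18  window  (2B, 2-aligned)
18..19  flags  (1B, 1-aligned)
19..20  -- padding (1B)
20..42  src  (22B, 2-aligned)
42..44  -- padding (2B)
44..48  seq  (4B, 4-aligned)
48..49  ttl  (1B, 1-aligned)
49..50  -- padding (1B)
50..52  length  (2B, 2-aligned)
52..56  port  (4B, 4-aligned)
sizeof = 56, alignof = 8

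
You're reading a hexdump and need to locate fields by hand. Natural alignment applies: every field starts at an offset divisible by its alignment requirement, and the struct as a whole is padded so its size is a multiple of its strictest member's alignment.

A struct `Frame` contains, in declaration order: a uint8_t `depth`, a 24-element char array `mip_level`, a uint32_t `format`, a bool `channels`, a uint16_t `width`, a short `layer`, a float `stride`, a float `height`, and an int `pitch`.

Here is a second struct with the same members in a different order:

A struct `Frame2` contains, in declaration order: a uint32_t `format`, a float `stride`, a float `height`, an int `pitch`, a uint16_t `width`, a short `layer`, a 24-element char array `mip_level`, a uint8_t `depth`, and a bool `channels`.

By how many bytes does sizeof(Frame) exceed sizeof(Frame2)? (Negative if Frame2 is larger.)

@0: depth [1B, align 1] → 1
@1: mip_level [24B, align 1] → 25
+3 pad (align 4)
@28: format [4B, align 4] → 32
@32: channels [1B, align 1] → 33
+1 pad (align 2)
@34: width [2B, align 2] → 36
@36: layer [2B, align 2] → 38
+2 pad (align 4)
@40: stride [4B, align 4] → 44
@44: height [4B, align 4] → 48
@48: pitch [4B, align 4] → 52
size 52, align 4
— Frame2 —
@0: format [4B, align 4] → 4
@4: stride [4B, align 4] → 8
@8: height [4B, align 4] → 12
@12: pitch [4B, align 4] → 16
@16: width [2B, align 2] → 18
@18: layer [2B, align 2] → 20
@20: mip_level [24B, align 1] → 44
@44: depth [1B, align 1] → 45
@45: channels [1B, align 1] → 46
+2 tail pad (align 4)
size 48, align 4
52 − 48 = 4

4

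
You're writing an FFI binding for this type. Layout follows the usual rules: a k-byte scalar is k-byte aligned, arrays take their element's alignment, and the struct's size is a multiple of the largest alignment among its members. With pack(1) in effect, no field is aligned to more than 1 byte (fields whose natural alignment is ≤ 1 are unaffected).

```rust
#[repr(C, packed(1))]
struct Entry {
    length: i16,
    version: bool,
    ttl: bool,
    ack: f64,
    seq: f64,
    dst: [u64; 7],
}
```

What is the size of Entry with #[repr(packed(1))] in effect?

76

0..2  length  (2B, 1-aligned)
2..3  version  (1B, 1-aligned)
3..4  ttl  (1B, 1-aligned)
4..12  ack  (8B, 1-aligned)
12..20  seq  (8B, 1-aligned)
20..76  dst  (56B, 1-aligned)
sizeof = 76, alignof = 1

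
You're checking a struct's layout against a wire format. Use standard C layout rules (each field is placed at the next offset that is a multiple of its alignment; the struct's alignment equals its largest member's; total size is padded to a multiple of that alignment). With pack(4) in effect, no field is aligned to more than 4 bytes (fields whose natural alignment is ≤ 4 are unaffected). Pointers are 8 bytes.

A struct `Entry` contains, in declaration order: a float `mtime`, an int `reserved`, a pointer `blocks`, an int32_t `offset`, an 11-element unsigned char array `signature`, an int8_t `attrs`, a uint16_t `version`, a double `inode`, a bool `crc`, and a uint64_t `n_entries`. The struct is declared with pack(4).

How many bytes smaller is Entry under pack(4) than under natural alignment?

natural layout:
  0..4  mtime  (4B, 4-aligned)
  4..8  reserved  (4B, 4-aligned)
  8..16  blocks  (8B, 8-aligned)
  16..20  offset  (4B, 4-aligned)
  20..31  signature  (11B, 1-aligned)
  31..32  attrs  (1B, 1-aligned)
  32..34  version  (2B, 2-aligned)
  34..40  -- padding (6B)
  40..48  inode  (8B, 8-aligned)
  48..49  crc  (1B, 1-aligned)
  49..56  -- padding (7B)
  56..64  n_entries  (8B, 8-aligned)
  sizeof = 64, alignof = 8
packed(4) layout:
  0..4  mtime  (4B, 4-aligned)
  4..8  reserved  (4B, 4-aligned)
  8..16  blocks  (8B, 4-aligned)
  16..20  offset  (4B, 4-aligned)
  20..31  signature  (11B, 1-aligned)
  31..32  attrs  (1B, 1-aligned)
  32..34  version  (2B, 2-aligned)
  34..36  -- padding (2B)
  36..44  inode  (8B, 4-aligned)
  44..45  crc  (1B, 1-aligned)
  45..48  -- padding (3B)
  48..56  n_entries  (8B, 4-aligned)
  sizeof = 56, alignof = 4
64 − 56 = 8

8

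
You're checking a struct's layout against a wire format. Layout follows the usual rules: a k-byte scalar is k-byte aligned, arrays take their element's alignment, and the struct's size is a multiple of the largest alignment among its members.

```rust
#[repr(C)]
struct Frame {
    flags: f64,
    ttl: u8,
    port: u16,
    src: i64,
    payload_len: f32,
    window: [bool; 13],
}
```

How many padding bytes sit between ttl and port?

1

0..8  flags  (8B, 8-aligned)
8..9  ttl  (1B, 1-aligned)
9..10  -- padding (1B)
10..12  port  (2B, 2-aligned)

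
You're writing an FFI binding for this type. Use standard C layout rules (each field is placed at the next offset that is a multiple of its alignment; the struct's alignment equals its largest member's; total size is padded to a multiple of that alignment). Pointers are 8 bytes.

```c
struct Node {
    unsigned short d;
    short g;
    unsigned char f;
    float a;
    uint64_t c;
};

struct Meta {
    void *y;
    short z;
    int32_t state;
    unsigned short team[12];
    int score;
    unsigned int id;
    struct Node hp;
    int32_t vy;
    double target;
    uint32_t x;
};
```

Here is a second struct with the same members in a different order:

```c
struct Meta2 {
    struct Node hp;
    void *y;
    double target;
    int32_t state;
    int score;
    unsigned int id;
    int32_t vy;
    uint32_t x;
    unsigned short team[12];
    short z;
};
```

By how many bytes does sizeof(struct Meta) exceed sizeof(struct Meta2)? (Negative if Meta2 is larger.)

Node: 0..2  d  (2B, 2-aligned); 2..4  g  (2B, 2-aligned); 4..5  f  (1B, 1-aligned); 5..8  -- padding (3B); 8..12  a  (4B, 4-aligned); 12..16  -- padding (4B); 16..24  c  (8B, 8-aligned); sizeof = 24, alignof = 8
0..8  y  (8B, 8-aligned)
8..10  z  (2B, 2-aligned)
10..12  -- padding (2B)
12..16  state  (4B, 4-aligned)
16..40  team  (24B, 2-aligned)
40..44  score  (4B, 4-aligned)
44..48  id  (4B, 4-aligned)
48..72  hp  (24B, 8-aligned)
72..76  vy  (4B, 4-aligned)
76..80  -- padding (4B)
80..88  target  (8B, 8-aligned)
88..92  x  (4B, 4-aligned)
92..96  -- tail padding (4B)
sizeof = 96, alignof = 8
— Meta2 —
0..24  hp  (24B, 8-aligned)
24..32  y  (8B, 8-aligned)
32..40  target  (8B, 8-aligned)
40..44  state  (4B, 4-aligned)
44..48  score  (4B, 4-aligned)
48..52  id  (4B, 4-aligned)
52..56  vy  (4B, 4-aligned)
56..60  x  (4B, 4-aligned)
60..84  team  (24B, 2-aligned)
84..86  z  (2B, 2-aligned)
86..88  -- tail padding (2B)
sizeof = 88, alignof = 8
96 − 88 = 8

8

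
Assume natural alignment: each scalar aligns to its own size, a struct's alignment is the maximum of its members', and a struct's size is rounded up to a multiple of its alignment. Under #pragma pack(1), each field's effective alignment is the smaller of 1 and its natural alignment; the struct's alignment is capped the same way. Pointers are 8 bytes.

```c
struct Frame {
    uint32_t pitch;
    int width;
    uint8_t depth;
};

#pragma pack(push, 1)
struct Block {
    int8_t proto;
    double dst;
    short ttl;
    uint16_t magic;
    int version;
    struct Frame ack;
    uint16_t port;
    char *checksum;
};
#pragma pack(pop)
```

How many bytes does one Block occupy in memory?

Frame: @0: pitch [4B, align 4] → 4; @4: width [4B, align 4] → 8; @8: depth [1B, align 1] → 9; +3 tail pad (align 4); size 12, align 4
@0: proto [1B, align 1] → 1
@1: dst [8B, align 1] → 9
@9: ttl [2B, align 1] → 11
@11: magic [2B, align 1] → 13
@13: version [4B, align 1] → 17
@17: ack [12B, align 1] → 29
@29: port [2B, align 1] → 31
@31: checksum [8B, align 1] → 39
size 39, align 1

39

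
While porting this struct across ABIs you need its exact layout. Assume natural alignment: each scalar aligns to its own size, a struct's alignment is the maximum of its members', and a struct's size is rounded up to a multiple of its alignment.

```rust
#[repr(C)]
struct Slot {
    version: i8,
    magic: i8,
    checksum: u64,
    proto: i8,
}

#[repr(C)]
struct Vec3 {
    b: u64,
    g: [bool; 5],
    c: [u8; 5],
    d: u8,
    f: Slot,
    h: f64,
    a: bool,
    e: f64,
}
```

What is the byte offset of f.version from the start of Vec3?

Slot: @0: version [1B, align 1] → 1; @1: magic [1B, align 1] → 2; +6 pad (align 8); @8: checksum [8B, align 8] → 16; @16: proto [1B, align 1] → 17; +7 tail pad (align 8); size 24, align 8
@0: b [8B, align 8] → 8
@8: g [5B, align 1] → 13
@13: c [5B, align 1] → 18
@18: d [1B, align 1] → 19
+5 pad (align 8)
@24: f [24B, align 8] → 48
within Slot: version at 0
24 + 0 = 24

24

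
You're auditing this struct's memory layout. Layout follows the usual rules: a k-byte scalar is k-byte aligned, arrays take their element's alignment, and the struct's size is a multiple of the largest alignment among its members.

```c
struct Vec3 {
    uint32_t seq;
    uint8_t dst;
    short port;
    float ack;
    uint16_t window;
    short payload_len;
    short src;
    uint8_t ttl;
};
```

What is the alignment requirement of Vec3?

member alignments: seq=4, dst=1, port=2, ack=4, window=2, payload_len=2, src=2, ttl=1
max = 4

4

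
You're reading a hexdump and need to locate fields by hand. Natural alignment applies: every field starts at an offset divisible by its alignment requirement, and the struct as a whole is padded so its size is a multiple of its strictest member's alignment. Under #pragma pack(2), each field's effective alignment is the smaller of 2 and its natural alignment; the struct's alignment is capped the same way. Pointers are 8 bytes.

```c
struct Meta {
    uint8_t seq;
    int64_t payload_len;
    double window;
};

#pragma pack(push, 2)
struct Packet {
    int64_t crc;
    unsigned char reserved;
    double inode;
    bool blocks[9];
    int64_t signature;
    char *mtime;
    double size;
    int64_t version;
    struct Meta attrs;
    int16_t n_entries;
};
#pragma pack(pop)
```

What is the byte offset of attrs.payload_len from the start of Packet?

68

Meta: @0: seq [1B, align 1] → 1; +7 pad (align 8); @8: payload_len [8B, align 8] → 16; @16: window [8B, align 8] → 24; size 24, align 8
@0: crc [8B, align 2] → 8
@8: reserved [1B, align 1] → 9
+1 pad (align 2)
@10: inode [8B, align 2] → 18
@18: blocks [9B, align 1] → 27
+1 pad (align 2)
@28: signature [8B, align 2] → 36
@36: mtime [8B, align 2] → 44
@44: size [8B, align 2] → 52
@52: version [8B, align 2] → 60
@60: attrs [24B, align 2] → 84
within Meta: payload_len at 8
60 + 8 = 68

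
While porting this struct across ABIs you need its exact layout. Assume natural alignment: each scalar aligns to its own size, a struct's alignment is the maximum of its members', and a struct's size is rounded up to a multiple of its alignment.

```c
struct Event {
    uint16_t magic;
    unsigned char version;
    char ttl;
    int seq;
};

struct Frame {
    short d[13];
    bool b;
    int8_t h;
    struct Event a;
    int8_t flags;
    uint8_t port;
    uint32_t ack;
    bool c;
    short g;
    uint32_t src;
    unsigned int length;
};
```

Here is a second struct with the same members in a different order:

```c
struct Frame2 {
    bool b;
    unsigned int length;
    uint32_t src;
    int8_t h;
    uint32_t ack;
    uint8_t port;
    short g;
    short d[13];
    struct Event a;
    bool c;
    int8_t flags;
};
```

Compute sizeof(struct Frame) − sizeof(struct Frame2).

Event: @0: magic [2B, align 2] → 2; @2: version [1B, align 1] → 3; @3: ttl [1B, align 1] → 4; @4: seq [4B, align 4] → 8; size 8, align 4
@0: d [26B, align 2] → 26
@26: b [1B, align 1] → 27
@27: h [1B, align 1] → 28
@28: a [8B, align 4] → 36
@36: flags [1B, align 1] → 37
@37: port [1B, align 1] → 38
+2 pad (align 4)
@40: ack [4B, align 4] → 44
@44: c [1B, align 1] → 45
+1 pad (align 2)
@46: g [2B, align 2] → 48
@48: src [4B, align 4] → 52
@52: length [4B, align 4] → 56
size 56, align 4
— Frame2 —
@0: b [1B, align 1] → 1
+3 pad (align 4)
@4: length [4B, align 4] → 8
@8: src [4B, align 4] → 12
@12: h [1B, align 1] → 13
+3 pad (align 4)
@16: ack [4B, align 4] → 20
@20: port [1B, align 1] → 21
+1 pad (align 2)
@22: g [2B, align 2] → 24
@24: d [26B, align 2] → 50
+2 pad (align 4)
@52: a [8B, align 4] → 60
@60: c [1B, align 1] → 61
@61: flags [1B, align 1] → 62
+2 tail pad (align 4)
size 64, align 4
56 − 64 = -8

-8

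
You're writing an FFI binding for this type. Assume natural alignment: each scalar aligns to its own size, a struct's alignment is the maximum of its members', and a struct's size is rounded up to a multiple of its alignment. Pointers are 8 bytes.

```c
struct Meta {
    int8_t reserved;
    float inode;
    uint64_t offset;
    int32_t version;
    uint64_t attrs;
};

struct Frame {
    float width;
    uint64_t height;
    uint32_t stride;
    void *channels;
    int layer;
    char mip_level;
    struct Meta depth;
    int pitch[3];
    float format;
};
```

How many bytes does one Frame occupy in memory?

88 bytes

Meta: 0..1  reserved  (1B, 1-aligned); 1..4  -- padding (3B); 4..8  inode  (4B, 4-aligned); 8..16  offset  (8B, 8-aligned); 16..20  version  (4B, 4-aligned); 20..24  -- padding (4B); 24..32  attrs  (8B, 8-aligned); sizeof = 32, alignof = 8
0..4  width  (4B, 4-aligned)
4..8  -- padding (4B)
8..16  height  (8B, 8-aligned)
16..20  stride  (4B, 4-aligned)
20..24  -- padding (4B)
24..32  channels  (8B, 8-aligned)
32..36  layer  (4B, 4-aligned)
36..37  mip_level  (1B, 1-aligned)
37..40  -- padding (3B)
40..72  depth  (32B, 8-aligned)
72..84  pitch  (12B, 4-aligned)
84..88  format  (4B, 4-aligned)
sizeof = 88, alignof = 8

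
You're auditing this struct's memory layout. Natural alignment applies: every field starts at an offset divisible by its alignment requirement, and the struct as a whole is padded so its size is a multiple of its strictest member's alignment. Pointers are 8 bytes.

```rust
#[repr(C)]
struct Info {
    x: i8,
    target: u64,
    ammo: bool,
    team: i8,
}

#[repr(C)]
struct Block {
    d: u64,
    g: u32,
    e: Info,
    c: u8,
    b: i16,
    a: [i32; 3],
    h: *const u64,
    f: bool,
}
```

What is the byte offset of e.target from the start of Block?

Info: @0: x [1B, align 1] → 1; +7 pad (align 8); @8: target [8B, align 8] → 16; @16: ammo [1B, align 1] → 17; @17: team [1B, align 1] → 18; +6 tail pad (align 8); size 24, align 8
@0: d [8B, align 8] → 8
@8: g [4B, align 4] → 12
+4 pad (align 8)
@16: e [24B, align 8] → 40
within Info: target at 8
16 + 8 = 24

24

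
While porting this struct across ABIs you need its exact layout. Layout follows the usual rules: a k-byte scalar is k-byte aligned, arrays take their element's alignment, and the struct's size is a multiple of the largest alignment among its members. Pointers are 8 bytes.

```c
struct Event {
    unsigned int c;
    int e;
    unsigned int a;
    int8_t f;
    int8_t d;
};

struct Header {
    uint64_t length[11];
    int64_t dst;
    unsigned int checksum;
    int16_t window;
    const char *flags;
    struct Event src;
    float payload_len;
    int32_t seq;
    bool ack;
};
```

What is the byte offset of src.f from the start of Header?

124

Event: c at 0 (size 4, align 4) → ends 4; e at 4 (size 4, align 4) → ends 8; a at 8 (size 4, align 4) → ends 12; f at 12 (size 1, align 1) → ends 13; d at 13 (size 1, align 1) → ends 14; tail pad 2 to reach multiple of 4; total 16 bytes, alignment 4
length at 0 (size 88, align 8) → ends 88
dst at 88 (size 8, align 8) → ends 96
checksum at 96 (size 4, align 4) → ends 100
window at 100 (size 2, align 2) → ends 102
pad 2 to align 8 for flags
flags at 104 (size 8, align 8) → ends 112
src at 112 (size 16, align 4) → ends 128
within Event: f at 12
112 + 12 = 124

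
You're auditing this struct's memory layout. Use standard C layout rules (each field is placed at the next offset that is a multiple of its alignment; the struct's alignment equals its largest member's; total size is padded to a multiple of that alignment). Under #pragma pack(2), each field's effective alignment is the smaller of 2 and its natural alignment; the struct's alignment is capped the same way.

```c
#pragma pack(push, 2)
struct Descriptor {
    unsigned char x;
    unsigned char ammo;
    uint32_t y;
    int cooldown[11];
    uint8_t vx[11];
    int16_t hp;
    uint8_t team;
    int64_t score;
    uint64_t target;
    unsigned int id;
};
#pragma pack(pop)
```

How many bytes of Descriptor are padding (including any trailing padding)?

x at 0 (size 1, align 1) → ends 1
ammo at 1 (size 1, align 1) → ends 2
y at 2 (size 4, align 2) → ends 6
cooldown at 6 (size 44, align 2) → ends 50
vx at 50 (size 11, align 1) → ends 61
pad 1 to align 2 for hp
hp at 62 (size 2, align 2) → ends 64
team at 64 (size 1, align 1) → ends 65
pad 1 to align 2 for score
score at 66 (size 8, align 2) → ends 74
target at 74 (size 8, align 2) → ends 82
id at 82 (size 4, align 2) → ends 86
total 86 bytes, alignment 2
data bytes 84, size 86 → padding 2

2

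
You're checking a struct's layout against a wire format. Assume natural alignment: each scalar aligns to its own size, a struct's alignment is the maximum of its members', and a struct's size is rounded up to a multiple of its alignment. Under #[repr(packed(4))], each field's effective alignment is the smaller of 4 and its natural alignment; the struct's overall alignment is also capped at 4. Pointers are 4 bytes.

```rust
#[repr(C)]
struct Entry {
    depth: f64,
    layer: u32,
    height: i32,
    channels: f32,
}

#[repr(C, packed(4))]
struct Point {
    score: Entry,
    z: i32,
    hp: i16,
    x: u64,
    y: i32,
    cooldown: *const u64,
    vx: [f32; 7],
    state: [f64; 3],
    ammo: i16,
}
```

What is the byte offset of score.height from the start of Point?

Entry: 0..8  depth  (8B, 8-aligned); 8..12  layer  (4B, 4-aligned); 12..16  height  (4B, 4-aligned); 16..20  channels  (4B, 4-aligned); 20..24  -- tail padding (4B); sizeof = 24, alignof = 8
0..24  score  (24B, 4-aligned)
within Entry: height at 12
0 + 12 = 12

12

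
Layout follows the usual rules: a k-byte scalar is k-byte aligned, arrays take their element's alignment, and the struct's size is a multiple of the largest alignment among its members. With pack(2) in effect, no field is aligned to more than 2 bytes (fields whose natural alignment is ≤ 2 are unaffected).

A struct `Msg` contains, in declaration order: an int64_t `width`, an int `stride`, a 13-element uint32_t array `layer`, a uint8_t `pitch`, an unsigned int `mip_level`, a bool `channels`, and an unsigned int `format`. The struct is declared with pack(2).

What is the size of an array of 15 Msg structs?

@0: width [8B, align 2] → 8
@8: stride [4B, align 2] → 12
@12: layer [52B, align 2] → 64
@64: pitch [1B, align 1] → 65
+1 pad (align 2)
@66: mip_level [4B, align 2] → 70
@70: channels [1B, align 1] → 71
+1 pad (align 2)
@72: format [4B, align 2] → 76
size 76, align 2
array of 15: 15 × 76 = 1140

1140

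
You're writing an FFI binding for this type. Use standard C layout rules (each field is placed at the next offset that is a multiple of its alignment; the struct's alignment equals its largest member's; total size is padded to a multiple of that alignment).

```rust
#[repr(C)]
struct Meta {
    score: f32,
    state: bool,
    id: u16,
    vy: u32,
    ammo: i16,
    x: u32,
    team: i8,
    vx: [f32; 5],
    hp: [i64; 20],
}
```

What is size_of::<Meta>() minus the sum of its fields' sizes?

10

score at 0 (size 4, align 4) → ends 4
state at 4 (size 1, align 1) → ends 5
pad 1 to align 2 for id
id at 6 (size 2, align 2) → ends 8
vy at 8 (size 4, align 4) → ends 12
ammo at 12 (size 2, align 2) → ends 14
pad 2 to align 4 for x
x at 16 (size 4, align 4) → ends 20
team at 20 (size 1, align 1) → ends 21
pad 3 to align 4 for vx
vx at 24 (size 20, align 4) → ends 44
pad 4 to align 8 for hp
hp at 48 (size 160, align 8) → ends 208
total 208 bytes, alignment 8
data bytes 198, size 208 → padding 10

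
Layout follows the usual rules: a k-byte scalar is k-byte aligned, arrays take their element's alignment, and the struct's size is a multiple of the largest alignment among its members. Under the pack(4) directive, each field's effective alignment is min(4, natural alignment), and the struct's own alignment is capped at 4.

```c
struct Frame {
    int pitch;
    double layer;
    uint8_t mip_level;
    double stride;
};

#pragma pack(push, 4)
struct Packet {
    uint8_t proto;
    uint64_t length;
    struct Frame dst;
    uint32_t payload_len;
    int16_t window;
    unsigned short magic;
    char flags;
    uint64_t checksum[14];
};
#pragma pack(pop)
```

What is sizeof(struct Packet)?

Frame: pitch at 0 (size 4, align 4) → ends 4; pad 4 to align 8 for layer; layer at 8 (size 8, align 8) → ends 16; mip_level at 16 (size 1, align 1) → ends 17; pad 7 to align 8 for stride; stride at 24 (size 8, align 8) → ends 32; total 32 bytes, alignment 8
proto at 0 (size 1, align 1) → ends 1
pad 3 to align 4 for length
length at 4 (size 8, align 4) → ends 12
dst at 12 (size 32, align 4) → ends 44
payload_len at 44 (size 4, align 4) → ends 48
window at 48 (size 2, align 2) → ends 50
magic at 50 (size 2, align 2) → ends 52
flags at 52 (size 1, align 1) → ends 53
pad 3 to align 4 for checksum
checksum at 56 (size 112, align 4) → ends 168
total 168 bytes, alignment 4

168 bytes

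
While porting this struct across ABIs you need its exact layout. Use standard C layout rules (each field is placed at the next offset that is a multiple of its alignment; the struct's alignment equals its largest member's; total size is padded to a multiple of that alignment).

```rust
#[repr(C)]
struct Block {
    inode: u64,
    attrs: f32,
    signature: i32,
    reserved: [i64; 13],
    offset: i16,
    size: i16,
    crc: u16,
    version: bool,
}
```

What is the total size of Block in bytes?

128

0..8  inode  (8B, 8-aligned)
8..12  attrs  (4B, 4-aligned)
12..16  signature  (4B, 4-aligned)
16..120  reserved  (104B, 8-aligned)
120..122  offset  (2B, 2-aligned)
122..124  size  (2B, 2-aligned)
124..126  crc  (2B, 2-aligned)
126..127  version  (1B, 1-aligned)
127..128  -- tail padding (1B)
sizeof = 128, alignof = 8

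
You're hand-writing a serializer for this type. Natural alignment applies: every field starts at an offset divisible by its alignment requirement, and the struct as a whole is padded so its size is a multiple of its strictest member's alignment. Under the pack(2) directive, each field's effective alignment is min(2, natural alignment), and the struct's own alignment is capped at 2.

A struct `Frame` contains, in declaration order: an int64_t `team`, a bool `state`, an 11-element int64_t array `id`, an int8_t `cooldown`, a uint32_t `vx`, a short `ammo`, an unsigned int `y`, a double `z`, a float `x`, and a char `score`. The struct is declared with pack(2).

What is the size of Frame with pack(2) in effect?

124

@0: team [8B, align 2] → 8
@8: state [1B, align 1] → 9
+1 pad (align 2)
@10: id [88B, align 2] → 98
@98: cooldown [1B, align 1] → 99
+1 pad (align 2)
@100: vx [4B, align 2] → 104
@104: ammo [2B, align 2] → 106
@106: y [4B, align 2] → 110
@110: z [8B, align 2] → 118
@118: x [4B, align 2] → 122
@122: score [1B, align 1] → 123
+1 tail pad (align 2)
size 124, align 2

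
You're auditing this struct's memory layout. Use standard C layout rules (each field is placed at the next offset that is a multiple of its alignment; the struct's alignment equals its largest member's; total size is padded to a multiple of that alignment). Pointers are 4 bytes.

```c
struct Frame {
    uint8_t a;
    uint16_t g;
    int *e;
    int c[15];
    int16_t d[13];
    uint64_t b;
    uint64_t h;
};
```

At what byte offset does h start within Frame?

@0: a [1B, align 1] → 1
+1 pad (align 2)
@2: g [2B, align 2] → 4
@4: e [4B, align 4] → 8
@8: c [60B, align 4] → 68
@68: d [26B, align 2] → 94
+2 pad (align 8)
@96: b [8B, align 8] → 104
@104: h [8B, align 8] → 112

104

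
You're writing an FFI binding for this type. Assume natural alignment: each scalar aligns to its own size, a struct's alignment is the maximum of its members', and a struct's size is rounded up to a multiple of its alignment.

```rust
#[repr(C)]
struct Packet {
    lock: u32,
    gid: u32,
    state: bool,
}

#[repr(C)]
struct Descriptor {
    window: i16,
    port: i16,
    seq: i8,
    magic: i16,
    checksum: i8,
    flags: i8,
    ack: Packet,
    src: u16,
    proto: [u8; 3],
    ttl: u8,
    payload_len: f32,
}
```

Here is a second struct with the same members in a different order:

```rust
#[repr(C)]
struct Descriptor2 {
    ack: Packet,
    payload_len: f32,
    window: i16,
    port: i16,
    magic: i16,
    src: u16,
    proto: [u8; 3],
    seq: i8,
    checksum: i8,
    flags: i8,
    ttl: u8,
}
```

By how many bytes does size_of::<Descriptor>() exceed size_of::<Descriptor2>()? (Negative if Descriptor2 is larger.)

Packet: @0: lock [4B, align 4] → 4; @4: gid [4B, align 4] → 8; @8: state [1B, align 1] → 9; +3 tail pad (align 4); size 12, align 4
@0: window [2B, align 2] → 2
@2: port [2B, align 2] → 4
@4: seq [1B, align 1] → 5
+1 pad (align 2)
@6: magic [2B, align 2] → 8
@8: checksum [1B, align 1] → 9
@9: flags [1B, align 1] → 10
+2 pad (align 4)
@12: ack [12B, align 4] → 24
@24: src [2B, align 2] → 26
@26: proto [3B, align 1] → 29
@29: ttl [1B, align 1] → 30
+2 pad (align 4)
@32: payload_len [4B, align 4] → 36
size 36, align 4
— Descriptor2 —
@0: ack [12B, align 4] → 12
@12: payload_len [4B, align 4] → 16
@16: window [2B, align 2] → 18
@18: port [2B, align 2] → 20
@20: magic [2B, align 2] → 22
@22: src [2B, align 2] → 24
@24: proto [3B, align 1] → 27
@27: seq [1B, align 1] → 28
@28: checksum [1B, align 1] → 29
@29: flags [1B, align 1] → 30
@30: ttl [1B, align 1] → 31
+1 tail pad (align 4)
size 32, align 4
36 − 32 = 4

4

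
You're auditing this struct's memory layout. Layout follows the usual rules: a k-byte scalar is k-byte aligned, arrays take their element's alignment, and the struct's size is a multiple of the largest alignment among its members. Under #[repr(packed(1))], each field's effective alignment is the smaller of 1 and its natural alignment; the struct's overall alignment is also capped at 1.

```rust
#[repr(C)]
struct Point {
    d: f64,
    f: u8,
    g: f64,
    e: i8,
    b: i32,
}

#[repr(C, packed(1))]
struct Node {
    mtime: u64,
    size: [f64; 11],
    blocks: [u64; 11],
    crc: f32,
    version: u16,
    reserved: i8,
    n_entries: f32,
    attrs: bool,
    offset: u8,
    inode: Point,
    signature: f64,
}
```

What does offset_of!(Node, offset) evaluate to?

196

Point: d at 0 (size 8, align 8) → ends 8; f at 8 (size 1, align 1) → ends 9; pad 7 to align 8 for g; g at 16 (size 8, align 8) → ends 24; e at 24 (size 1, align 1) → ends 25; pad 3 to align 4 for b; b at 28 (size 4, align 4) → ends 32; total 32 bytes, alignment 8
mtime at 0 (size 8, align 1) → ends 8
size at 8 (size 88, align 1) → ends 96
blocks at 96 (size 88, align 1) → ends 184
crc at 184 (size 4, align 1) → ends 188
version at 188 (size 2, align 1) → ends 190
reserved at 190 (size 1, align 1) → ends 191
n_entries at 191 (size 4, align 1) → ends 195
attrs at 195 (size 1, align 1) → ends 196
offset at 196 (size 1, align 1) → ends 197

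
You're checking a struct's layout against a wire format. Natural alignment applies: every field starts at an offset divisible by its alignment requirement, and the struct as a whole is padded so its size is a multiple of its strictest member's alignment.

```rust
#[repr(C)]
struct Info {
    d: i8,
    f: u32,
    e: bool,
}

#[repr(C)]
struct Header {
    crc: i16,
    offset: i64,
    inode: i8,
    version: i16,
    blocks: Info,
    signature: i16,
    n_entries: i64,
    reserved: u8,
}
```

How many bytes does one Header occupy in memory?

56 bytes

Info: d at 0 (size 1, align 1) → ends 1; pad 3 to align 4 for f; f at 4 (size 4, align 4) → ends 8; e at 8 (size 1, align 1) → ends 9; tail pad 3 to reach multiple of 4; total 12 bytes, alignment 4
crc at 0 (size 2, align 2) → ends 2
pad 6 to align 8 for offset
offset at 8 (size 8, align 8) → ends 16
inode at 16 (size 1, align 1) → ends 17
pad 1 to align 2 for version
version at 18 (size 2, align 2) → ends 20
blocks at 20 (size 12, align 4) → ends 32
signature at 32 (size 2, align 2) → ends 34
pad 6 to align 8 for n_entries
n_entries at 40 (size 8, align 8) → ends 48
reserved at 48 (size 1, align 1) → ends 49
tail pad 7 to reach multiple of 8
total 56 bytes, alignment 8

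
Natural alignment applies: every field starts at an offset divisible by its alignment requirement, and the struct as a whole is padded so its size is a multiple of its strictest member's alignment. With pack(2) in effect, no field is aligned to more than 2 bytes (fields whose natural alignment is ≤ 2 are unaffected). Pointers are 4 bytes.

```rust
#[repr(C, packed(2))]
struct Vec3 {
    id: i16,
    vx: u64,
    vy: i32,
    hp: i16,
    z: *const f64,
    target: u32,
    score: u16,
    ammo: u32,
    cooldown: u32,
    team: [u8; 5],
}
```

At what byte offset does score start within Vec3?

id at 0 (size 2, align 2) → ends 2
vx at 2 (size 8, align 2) → ends 10
vy at 10 (size 4, align 2) → ends 14
hp at 14 (size 2, align 2) → ends 16
z at 16 (size 4, align 2) → ends 20
target at 20 (size 4, align 2) → ends 24
score at 24 (size 2, align 2) → ends 26

24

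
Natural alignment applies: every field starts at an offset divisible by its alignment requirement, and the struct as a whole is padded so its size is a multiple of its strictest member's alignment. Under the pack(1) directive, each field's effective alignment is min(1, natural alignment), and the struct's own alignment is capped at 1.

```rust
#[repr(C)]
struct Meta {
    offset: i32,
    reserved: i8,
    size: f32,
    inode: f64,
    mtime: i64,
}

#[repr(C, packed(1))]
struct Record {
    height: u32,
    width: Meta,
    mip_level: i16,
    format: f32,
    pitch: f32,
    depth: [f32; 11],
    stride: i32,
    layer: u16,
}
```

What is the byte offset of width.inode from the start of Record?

Meta: 0..4  offset  (4B, 4-aligned); 4..5  reserved  (1B, 1-aligned); 5..8  -- padding (3B); 8..12  size  (4B, 4-aligned); 12..16  -- padding (4B); 16..24  inode  (8B, 8-aligned); 24..32  mtime  (8B, 8-aligned); sizeof = 32, alignof = 8
0..4  height  (4B, 1-aligned)
4..36  width  (32B, 1-aligned)
within Meta: inode at 16
4 + 16 = 20

20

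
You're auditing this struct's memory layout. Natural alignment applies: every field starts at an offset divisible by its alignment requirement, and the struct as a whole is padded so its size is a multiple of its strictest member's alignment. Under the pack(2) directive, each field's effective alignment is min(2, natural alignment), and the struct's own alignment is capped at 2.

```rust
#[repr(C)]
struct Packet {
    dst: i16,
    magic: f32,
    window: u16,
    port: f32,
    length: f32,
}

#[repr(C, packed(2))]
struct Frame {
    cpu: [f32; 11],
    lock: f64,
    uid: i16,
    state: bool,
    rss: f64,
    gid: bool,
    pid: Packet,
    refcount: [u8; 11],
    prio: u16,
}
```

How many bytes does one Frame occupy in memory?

100

Packet: dst at 0 (size 2, align 2) → ends 2; pad 2 to align 4 for magic; magic at 4 (size 4, align 4) → ends 8; window at 8 (size 2, align 2) → ends 10; pad 2 to align 4 for port; port at 12 (size 4, align 4) → ends 16; length at 16 (size 4, align 4) → ends 20; total 20 bytes, alignment 4
cpu at 0 (size 44, align 2) → ends 44
lock at 44 (size 8, align 2) → ends 52
uid at 52 (size 2, align 2) → ends 54
state at 54 (size 1, align 1) → ends 55
pad 1 to align 2 for rss
rss at 56 (size 8, align 2) → ends 64
gid at 64 (size 1, align 1) → ends 65
pad 1 to align 2 for pid
pid at 66 (size 20, align 2) → ends 86
refcount at 86 (size 11, align 1) → ends 97
pad 1 to align 2 for prio
prio at 98 (size 2, align 2) → ends 100
total 100 bytes, alignment 2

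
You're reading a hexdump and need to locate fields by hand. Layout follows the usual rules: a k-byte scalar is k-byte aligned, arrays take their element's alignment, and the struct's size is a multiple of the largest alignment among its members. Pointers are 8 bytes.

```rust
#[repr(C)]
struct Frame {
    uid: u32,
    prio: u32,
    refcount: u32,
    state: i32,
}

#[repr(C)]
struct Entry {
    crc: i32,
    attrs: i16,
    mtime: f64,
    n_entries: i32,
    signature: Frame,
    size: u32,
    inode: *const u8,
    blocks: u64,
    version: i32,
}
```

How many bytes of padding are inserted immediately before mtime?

Frame: 0..4  uid  (4B, 4-aligned); 4..8  prio  (4B, 4-aligned); 8..12  refcount  (4B, 4-aligned); 12..16  state  (4B, 4-aligned); sizeof = 16, alignof = 4
0..4  crc  (4B, 4-aligned)
4..6  attrs  (2B, 2-aligned)
6..8  -- padding (2B)
8..16  mtime  (8B, 8-aligned)

2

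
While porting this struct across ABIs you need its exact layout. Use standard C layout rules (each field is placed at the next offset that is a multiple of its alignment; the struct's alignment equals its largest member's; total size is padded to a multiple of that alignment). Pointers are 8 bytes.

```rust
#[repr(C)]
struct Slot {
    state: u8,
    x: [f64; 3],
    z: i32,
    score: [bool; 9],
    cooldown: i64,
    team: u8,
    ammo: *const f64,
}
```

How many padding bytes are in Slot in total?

state at 0 (size 1, align 1) → ends 1
pad 7 to align 8 for x
x at 8 (size 24, align 8) → ends 32
z at 32 (size 4, align 4) → ends 36
score at 36 (size 9, align 1) → ends 45
pad 3 to align 8 for cooldown
cooldown at 48 (size 8, align 8) → ends 56
team at 56 (size 1, align 1) → ends 57
pad 7 to align 8 for ammo
ammo at 64 (size 8, align 8) → ends 72
total 72 bytes, alignment 8
data bytes 55, size 72 → padding 17

17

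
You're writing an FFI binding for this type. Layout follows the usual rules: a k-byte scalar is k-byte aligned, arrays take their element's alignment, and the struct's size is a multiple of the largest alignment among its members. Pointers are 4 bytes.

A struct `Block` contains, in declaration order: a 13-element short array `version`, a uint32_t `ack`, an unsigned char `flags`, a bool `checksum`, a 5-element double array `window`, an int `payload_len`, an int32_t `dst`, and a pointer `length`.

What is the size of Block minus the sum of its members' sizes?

0..26  version  (26B, 2-aligned)
26..28  -- padding (2B)
28..32  ack  (4B, 4-aligned)
32..33  flags  (1B, 1-aligned)
33..34  checksum  (1B, 1-aligned)
34..40  -- padding (6B)
40..80  window  (40B, 8-aligned)
80..84  payload_len  (4B, 4-aligned)
84..88  dst  (4B, 4-aligned)
88..92  length  (4B, 4-aligned)
92..96  -- tail padding (4B)
sizeof = 96, alignof = 8
data bytes 84, size 96 → padding 12

12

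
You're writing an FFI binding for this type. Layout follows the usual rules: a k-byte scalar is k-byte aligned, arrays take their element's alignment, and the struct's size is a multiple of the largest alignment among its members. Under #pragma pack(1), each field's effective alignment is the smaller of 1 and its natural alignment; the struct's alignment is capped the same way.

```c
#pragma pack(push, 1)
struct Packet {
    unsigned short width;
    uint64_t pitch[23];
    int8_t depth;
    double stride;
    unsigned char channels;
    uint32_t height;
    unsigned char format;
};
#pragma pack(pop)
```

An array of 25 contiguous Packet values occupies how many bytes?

@0: width [2B, align 1] → 2
@2: pitch [184B, align 1] → 186
@186: depth [1B, align 1] → 187
@187: stride [8B, align 1] → 195
@195: channels [1B, align 1] → 196
@196: height [4B, align 1] → 200
@200: format [1B, align 1] → 201
size 201, align 1
array of 25: 25 × 201 = 5025

5025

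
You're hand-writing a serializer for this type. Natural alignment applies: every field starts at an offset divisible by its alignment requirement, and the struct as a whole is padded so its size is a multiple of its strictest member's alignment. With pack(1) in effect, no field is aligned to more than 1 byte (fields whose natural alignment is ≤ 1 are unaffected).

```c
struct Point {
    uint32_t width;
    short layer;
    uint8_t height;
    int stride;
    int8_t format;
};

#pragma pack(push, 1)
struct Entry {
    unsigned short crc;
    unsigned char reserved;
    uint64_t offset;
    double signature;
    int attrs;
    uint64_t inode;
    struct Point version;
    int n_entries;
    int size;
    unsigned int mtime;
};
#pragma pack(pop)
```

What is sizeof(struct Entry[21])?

Point: 0..4  width  (4B, 4-aligned); 4..6  layer  (2B, 2-aligned); 6..7  height  (1B, 1-aligned); 7..8  -- padding (1B); 8..12  stride  (4B, 4-aligned); 12..13  format  (1B, 1-aligned); 13..16  -- tail padding (3B); sizeof = 16, alignof = 4
0..2  crc  (2B, 1-aligned)
2..3  reserved  (1B, 1-aligned)
3..11  offset  (8B, 1-aligned)
11..19  signature  (8B, 1-aligned)
19..23  attrs  (4B, 1-aligned)
23..31  inode  (8B, 1-aligned)
31..47  version  (16B, 1-aligned)
47..51  n_entries  (4B, 1-aligned)
51..55  size  (4B, 1-aligned)
55..59  mtime  (4B, 1-aligned)
sizeof = 59, alignof = 1
array of 21: 21 × 59 = 1239

1239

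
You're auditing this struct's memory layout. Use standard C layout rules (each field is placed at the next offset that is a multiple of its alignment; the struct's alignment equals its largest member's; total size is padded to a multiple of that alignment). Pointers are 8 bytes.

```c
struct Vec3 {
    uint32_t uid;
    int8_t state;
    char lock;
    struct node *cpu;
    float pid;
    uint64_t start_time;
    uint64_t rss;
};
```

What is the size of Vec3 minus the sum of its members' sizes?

6

@0: uid [4B, align 4] → 4
@4: state [1B, align 1] → 5
@5: lock [1B, align 1] → 6
+2 pad (align 8)
@8: cpu [8B, align 8] → 16
@16: pid [4B, align 4] → 20
+4 pad (align 8)
@24: start_time [8B, align 8] → 32
@32: rss [8B, align 8] → 40
size 40, align 8
data bytes 34, size 40 → padding 6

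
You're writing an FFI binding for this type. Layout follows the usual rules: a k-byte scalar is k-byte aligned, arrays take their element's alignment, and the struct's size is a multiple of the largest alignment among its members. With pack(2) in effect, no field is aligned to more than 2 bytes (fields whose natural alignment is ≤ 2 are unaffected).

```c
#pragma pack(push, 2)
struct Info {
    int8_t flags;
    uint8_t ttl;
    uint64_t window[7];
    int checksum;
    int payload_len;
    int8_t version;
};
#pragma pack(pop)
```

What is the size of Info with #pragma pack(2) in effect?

flags at 0 (size 1, align 1) → ends 1
ttl at 1 (size 1, align 1) → ends 2
window at 2 (size 56, align 2) → ends 58
checksum at 58 (size 4, align 2) → ends 62
payload_len at 62 (size 4, align 2) → ends 66
version at 66 (size 1, align 1) → ends 67
tail pad 1 to reach multiple of 2
total 68 bytes, alignment 2

68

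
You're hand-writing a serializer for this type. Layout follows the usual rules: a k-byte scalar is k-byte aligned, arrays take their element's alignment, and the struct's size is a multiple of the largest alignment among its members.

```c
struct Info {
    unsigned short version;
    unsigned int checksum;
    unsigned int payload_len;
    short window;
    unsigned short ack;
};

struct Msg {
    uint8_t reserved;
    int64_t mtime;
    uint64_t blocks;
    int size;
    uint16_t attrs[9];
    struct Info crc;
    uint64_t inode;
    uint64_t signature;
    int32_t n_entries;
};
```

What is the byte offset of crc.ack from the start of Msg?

62

Info: 0..2  version  (2B, 2-aligned); 2..4  -- padding (2B); 4..8  checksum  (4B, 4-aligned); 8..12  payload_len  (4B, 4-aligned); 12..14  window  (2B, 2-aligned); 14..16  ack  (2B, 2-aligned); sizeof = 16, alignof = 4
0..1  reserved  (1B, 1-aligned)
1..8  -- padding (7B)
8..16  mtime  (8B, 8-aligned)
16..24  blocks  (8B, 8-aligned)
24..28  size  (4B, 4-aligned)
28..46  attrs  (18B, 2-aligned)
46..48  -- padding (2B)
48..64  crc  (16B, 4-aligned)
within Info: ack at 14
48 + 14 = 62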